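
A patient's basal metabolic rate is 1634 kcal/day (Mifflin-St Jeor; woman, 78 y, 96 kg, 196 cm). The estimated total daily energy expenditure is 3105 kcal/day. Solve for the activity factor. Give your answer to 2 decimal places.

Activity factor = TEE ÷ BMR = 3105 ÷ 1634 = 1.9.

1.90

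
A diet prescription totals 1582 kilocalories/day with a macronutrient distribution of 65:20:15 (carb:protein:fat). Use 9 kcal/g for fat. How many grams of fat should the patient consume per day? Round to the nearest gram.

26 g/day

Fat energy = 15% × 1582 = 237.3 kcal.
At 9 kcal/g: 237.3 ÷ 9 = 26.3667 g.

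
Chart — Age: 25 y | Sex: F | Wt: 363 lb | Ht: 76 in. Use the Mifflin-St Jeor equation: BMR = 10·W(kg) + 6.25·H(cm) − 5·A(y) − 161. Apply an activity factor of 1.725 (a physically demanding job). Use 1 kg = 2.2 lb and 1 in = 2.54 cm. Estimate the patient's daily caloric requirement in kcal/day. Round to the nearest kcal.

4434 kcal/day

Convert to metric: weight = 363 ÷ 2.2 = 165 kg; height = 76 × 2.54 = 193.04 cm.
Mifflin-St Jeor (female): BMR = 10(165) + 6.25(193.04) − 5(25) − 161 = 1650 + 1206.5 − 125 − 161 = 2570.5 kcal/day.
TEE = BMR × activity factor = 2570.5 × 1.725 = 4434.1125 kcal/day.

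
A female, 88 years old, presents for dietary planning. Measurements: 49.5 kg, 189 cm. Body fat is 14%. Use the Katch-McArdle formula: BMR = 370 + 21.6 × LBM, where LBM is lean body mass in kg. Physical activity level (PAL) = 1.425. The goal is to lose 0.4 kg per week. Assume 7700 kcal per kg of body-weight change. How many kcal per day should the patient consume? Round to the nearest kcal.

LBM = 49.5 × (1 − 0.14) = 42.57 kg. Katch-McArdle: BMR = 370 + 21.6 × 42.57 = 1289.512 kcal/day.
TEE = 1289.512 × 1.425 = 1837.5546 kcal/day.
Required daily deficit = 0.4 × 7700 ÷ 7 = 440 kcal/day.
Target intake = 1837.5546 − 440 = 1397.5546 kcal/day.

1398 kcal per day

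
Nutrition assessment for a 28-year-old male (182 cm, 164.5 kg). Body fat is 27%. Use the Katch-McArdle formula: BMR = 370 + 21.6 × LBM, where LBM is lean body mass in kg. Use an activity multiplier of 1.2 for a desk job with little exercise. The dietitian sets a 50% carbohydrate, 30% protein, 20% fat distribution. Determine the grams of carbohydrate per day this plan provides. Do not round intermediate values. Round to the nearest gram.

445 g/day

LBM = 164.5 × (1 − 0.27) = 120.085 kg. Katch-McArdle: BMR = 370 + 21.6 × 120.085 = 2963.836 kcal/day.
TEE = 2963.836 × 1.2 = 3556.6032 kcal/day.
Carbohydrate energy = 50% × 3556.6032 = 1778.3016 kcal.
Carbohydrate = 1778.3016 ÷ 4 kcal/g = 444.5754 g.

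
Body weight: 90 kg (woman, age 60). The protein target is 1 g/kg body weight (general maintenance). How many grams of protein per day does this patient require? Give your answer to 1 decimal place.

Protein = 1 g/kg × 90 kg = 90 g/day.

90.0 g/day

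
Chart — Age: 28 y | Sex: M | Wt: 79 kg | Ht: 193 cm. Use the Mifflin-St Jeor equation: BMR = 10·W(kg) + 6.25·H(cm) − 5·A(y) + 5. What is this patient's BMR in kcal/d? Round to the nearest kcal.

Mifflin-St Jeor (male): BMR = 10(79) + 6.25(193) − 5(28) + 5 = 790 + 1206.25 − 140 + 5 = 1861.25 kcal/day.

1861 kcal/d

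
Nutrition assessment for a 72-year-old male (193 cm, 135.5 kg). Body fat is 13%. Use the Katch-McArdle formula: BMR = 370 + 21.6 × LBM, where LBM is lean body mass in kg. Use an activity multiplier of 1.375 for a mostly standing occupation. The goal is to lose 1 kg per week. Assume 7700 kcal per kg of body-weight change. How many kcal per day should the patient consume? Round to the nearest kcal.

LBM = 135.5 × (1 − 0.13) = 117.885 kg. Katch-McArdle: BMR = 370 + 21.6 × 117.885 = 2916.316 kcal/day.
TEE = 2916.316 × 1.375 = 4009.9345 kcal/day.
Required daily deficit = 1 × 7700 ÷ 7 = 1100 kcal/day.
Target intake = 4009.9345 − 1100 = 2909.9345 kcal/day.

2910 kcal per day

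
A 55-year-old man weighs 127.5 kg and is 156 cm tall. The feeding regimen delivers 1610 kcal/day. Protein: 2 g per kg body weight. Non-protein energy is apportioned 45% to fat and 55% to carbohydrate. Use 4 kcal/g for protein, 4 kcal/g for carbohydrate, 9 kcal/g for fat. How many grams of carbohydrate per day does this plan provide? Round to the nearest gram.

81 g/day

Protein = 2 × 127.5 = 255 g → 255 × 4 = 1020 kcal.
Non-protein calories = 1610 − 1020 = 590 kcal.
Fat: 45% × 590 = 265.5 kcal; carbohydrate: 324.5 kcal.
Carbohydrate: 324.5 kcal ÷ 4 kcal/g = 81.125 g.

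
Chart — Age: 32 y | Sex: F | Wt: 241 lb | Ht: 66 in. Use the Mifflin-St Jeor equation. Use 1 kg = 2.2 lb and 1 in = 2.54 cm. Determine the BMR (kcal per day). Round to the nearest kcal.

Convert to metric: weight = 241 ÷ 2.2 = 109.5455 kg; height = 66 × 2.54 = 167.64 cm.
Mifflin-St Jeor (female): BMR = 10(109.5455) + 6.25(167.64) − 5(32) − 161 = 1095.4545 + 1047.75 − 160 − 161 = 1822.2045 kcal/day.

1822 kcal per day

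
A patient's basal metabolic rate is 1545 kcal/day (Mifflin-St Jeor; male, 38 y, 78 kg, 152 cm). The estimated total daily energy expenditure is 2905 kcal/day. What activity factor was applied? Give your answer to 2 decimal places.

1.88

Activity factor = TEE ÷ BMR = 2905 ÷ 1545 = 1.88.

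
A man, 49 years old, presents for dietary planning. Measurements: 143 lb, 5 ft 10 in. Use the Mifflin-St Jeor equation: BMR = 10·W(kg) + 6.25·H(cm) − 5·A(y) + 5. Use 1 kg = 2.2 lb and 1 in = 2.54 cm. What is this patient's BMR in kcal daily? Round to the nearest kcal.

Convert to metric: weight = 143 ÷ 2.2 = 65 kg; height = (5×12 + 10) × 2.54 = 70 × 2.54 = 177.8 cm.
Mifflin-St Jeor (male): BMR = 10(65) + 6.25(177.8) − 5(49) + 5 = 650 + 1111.25 − 245 + 5 = 1521.25 kcal/day.

1521 kcal daily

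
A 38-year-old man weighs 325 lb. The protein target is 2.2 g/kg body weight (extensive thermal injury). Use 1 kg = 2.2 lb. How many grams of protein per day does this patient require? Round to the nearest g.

Weight in kg = 325 ÷ 2.2 = 147.7273 kg.
Protein = 2.2 g/kg × 147.7273 kg = 325 g/day.

325 g/day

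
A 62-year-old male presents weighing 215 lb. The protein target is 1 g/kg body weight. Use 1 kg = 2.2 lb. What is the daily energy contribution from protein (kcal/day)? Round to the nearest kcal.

Weight in kg = 215 ÷ 2.2 = 97.7273 kg.
Protein = 1 g/kg × 97.7273 kg = 97.7273 g/day.
Protein energy = 97.7273 g × 4 kcal/g = 390.9091 kcal/day.

391 kcal/day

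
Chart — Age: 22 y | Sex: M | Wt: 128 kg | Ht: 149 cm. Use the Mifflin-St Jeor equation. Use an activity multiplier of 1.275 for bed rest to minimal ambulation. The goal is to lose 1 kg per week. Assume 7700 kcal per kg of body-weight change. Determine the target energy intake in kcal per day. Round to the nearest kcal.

1585 kcal per day

Mifflin-St Jeor (male): BMR = 10(128) + 6.25(149) − 5(22) + 5 = 1280 + 931.25 − 110 + 5 = 2106.25 kcal/day.
TEE = 2106.25 × 1.275 = 2685.4688 kcal/day.
Required daily deficit = 1 × 7700 ÷ 7 = 1100 kcal/day.
Target intake = 2685.4688 − 1100 = 1585.4688 kcal/day.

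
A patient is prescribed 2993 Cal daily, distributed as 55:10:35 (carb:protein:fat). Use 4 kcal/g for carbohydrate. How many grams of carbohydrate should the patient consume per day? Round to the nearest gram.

Carbohydrate energy = 55% × 2993 = 1646.15 kcal.
At 4 kcal/g: 1646.15 ÷ 4 = 411.5375 g.

412 g/day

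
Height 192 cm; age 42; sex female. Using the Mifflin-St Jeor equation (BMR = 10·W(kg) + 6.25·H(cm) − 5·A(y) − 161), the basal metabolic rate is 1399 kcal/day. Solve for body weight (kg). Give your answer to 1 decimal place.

57.0 kg

1399 = 10·W + 6.25(192) − 5(42) − 161
10·W = 1399 − 829 = 570, so W = 57 kg.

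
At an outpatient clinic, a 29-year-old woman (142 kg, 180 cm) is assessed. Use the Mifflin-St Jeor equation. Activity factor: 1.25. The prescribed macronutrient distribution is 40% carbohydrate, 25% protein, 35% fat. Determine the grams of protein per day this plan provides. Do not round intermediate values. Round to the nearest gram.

Mifflin-St Jeor (female): BMR = 10(142) + 6.25(180) − 5(29) − 161 = 1420 + 1125 − 145 − 161 = 2239 kcal/day.
TEE = 2239 × 1.25 = 2798.75 kcal/day.
Protein energy = 25% × 2798.75 = 699.6875 kcal.
Protein = 699.6875 ÷ 4 kcal/g = 174.9219 g.

175 g/day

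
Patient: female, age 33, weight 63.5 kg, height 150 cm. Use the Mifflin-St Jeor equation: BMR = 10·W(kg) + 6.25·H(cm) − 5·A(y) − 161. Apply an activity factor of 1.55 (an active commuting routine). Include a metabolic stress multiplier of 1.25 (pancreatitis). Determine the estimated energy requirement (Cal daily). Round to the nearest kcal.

2415 Cal daily

Mifflin-St Jeor (female): BMR = 10(63.5) + 6.25(150) − 5(33) − 161 = 635 + 937.5 − 165 − 161 = 1246.5 kcal/day.
TEE = BMR × activity factor = 1246.5 × 1.55 = 1932.075 kcal/day.
Apply stress factor: 1932.075 × 1.25 = 2415.0938 kcal/day.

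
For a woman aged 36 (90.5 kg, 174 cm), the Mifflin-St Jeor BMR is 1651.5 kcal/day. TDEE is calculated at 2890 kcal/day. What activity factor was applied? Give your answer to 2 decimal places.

1.75

Activity factor = TEE ÷ BMR = 2890 ÷ 1651.5 = 1.75.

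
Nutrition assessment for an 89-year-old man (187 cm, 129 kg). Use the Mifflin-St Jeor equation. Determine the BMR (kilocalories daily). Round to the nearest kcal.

Mifflin-St Jeor (male): BMR = 10(129) + 6.25(187) − 5(89) + 5 = 1290 + 1168.75 − 445 + 5 = 2018.75 kcal/day.

2019 kilocalories daily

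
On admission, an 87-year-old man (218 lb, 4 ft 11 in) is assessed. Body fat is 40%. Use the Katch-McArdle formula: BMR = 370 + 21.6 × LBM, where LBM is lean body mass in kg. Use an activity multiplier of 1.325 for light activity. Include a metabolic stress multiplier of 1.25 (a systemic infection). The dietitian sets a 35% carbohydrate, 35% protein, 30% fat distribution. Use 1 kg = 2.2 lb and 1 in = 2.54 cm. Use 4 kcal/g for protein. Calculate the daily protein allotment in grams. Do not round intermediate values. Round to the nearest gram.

240 g/day

Convert to metric: weight = 218 ÷ 2.2 = 99.0909 kg; height = (4×12 + 11) × 2.54 = 59 × 2.54 = 149.86 cm.
LBM = 99.0909 × (1 − 0.4) = 59.4545 kg. Katch-McArdle: BMR = 370 + 21.6 × 59.4545 = 1654.2182 kcal/day.
TEE = 1654.2182 × 1.325 = 2191.8391 kcal/day.
With stress factor 1.25: 2191.8391 × 1.25 = 2739.7989 kcal/day.
Protein energy = 35% × 2739.7989 = 958.9296 kcal.
Protein = 958.9296 ÷ 4 kcal/g = 239.7324 g.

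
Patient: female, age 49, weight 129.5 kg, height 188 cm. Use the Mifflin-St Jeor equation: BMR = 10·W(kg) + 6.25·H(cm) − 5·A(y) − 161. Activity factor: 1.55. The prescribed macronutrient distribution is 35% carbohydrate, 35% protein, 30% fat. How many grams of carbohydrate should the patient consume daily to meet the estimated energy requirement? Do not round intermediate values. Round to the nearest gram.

Mifflin-St Jeor (female): BMR = 10(129.5) + 6.25(188) − 5(49) − 161 = 1295 + 1175 − 245 − 161 = 2064 kcal/day.
TEE = 2064 × 1.55 = 3199.2 kcal/day.
Carbohydrate energy = 35% × 3199.2 = 1119.72 kcal.
Carbohydrate = 1119.72 ÷ 4 kcal/g = 279.93 g.

280 g/day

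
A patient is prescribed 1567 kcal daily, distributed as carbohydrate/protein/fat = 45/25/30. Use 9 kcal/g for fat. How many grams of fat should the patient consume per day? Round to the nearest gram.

Fat energy = 30% × 1567 = 470.1 kcal.
At 9 kcal/g: 470.1 ÷ 9 = 52.2333 g.

52 g/day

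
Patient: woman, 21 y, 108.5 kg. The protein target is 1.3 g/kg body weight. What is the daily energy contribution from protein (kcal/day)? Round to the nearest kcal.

564 kcal/day

Protein = 1.3 g/kg × 108.5 kg = 141.05 g/day.
Protein energy = 141.05 g × 4 kcal/g = 564.2 kcal/day.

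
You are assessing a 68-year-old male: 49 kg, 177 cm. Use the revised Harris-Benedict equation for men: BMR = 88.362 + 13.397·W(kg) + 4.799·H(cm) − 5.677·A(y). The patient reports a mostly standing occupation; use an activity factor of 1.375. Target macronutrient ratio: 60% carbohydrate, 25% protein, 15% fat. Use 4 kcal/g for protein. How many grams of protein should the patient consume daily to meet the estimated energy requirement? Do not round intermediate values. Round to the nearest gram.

Harris-Benedict: BMR = 88.362 + 13.397(49) + 4.799(177) − 5.677(68) = 1208.202 kcal/day.
TEE = 1208.202 × 1.375 = 1661.2778 kcal/day.
Protein energy = 25% × 1661.2778 = 415.3194 kcal.
Protein = 415.3194 ÷ 4 kcal/g = 103.8299 g.

104 g/day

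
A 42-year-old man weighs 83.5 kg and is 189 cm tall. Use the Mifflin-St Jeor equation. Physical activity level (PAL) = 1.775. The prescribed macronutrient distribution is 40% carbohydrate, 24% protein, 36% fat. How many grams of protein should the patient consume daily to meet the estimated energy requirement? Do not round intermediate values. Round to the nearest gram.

193 g/day

Mifflin-St Jeor (male): BMR = 10(83.5) + 6.25(189) − 5(42) + 5 = 835 + 1181.25 − 210 + 5 = 1811.25 kcal/day.
TEE = 1811.25 × 1.775 = 3214.9688 kcal/day.
Protein energy = 24% × 3214.9688 = 771.5925 kcal.
Protein = 771.5925 ÷ 4 kcal/g = 192.8981 g.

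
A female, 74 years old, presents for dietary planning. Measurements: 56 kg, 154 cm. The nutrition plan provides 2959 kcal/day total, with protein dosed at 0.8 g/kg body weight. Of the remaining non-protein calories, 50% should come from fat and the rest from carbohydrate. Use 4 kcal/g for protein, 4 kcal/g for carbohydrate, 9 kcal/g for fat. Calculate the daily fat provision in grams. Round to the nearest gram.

Protein = 0.8 × 56 = 44.8 g → 44.8 × 4 = 179.2 kcal.
Non-protein calories = 2959 − 179.2 = 2779.8 kcal.
Fat: 50% × 2779.8 = 1389.9 kcal; carbohydrate: 1389.9 kcal.
Fat: 1389.9 kcal ÷ 9 kcal/g = 154.4333 g.

154 g/day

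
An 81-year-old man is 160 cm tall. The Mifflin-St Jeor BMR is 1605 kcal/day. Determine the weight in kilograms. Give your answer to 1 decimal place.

100.5 kg

1605 = 10·W + 6.25(160) − 5(81) + 5
10·W = 1605 − 600 = 1005, so W = 100.5 kg.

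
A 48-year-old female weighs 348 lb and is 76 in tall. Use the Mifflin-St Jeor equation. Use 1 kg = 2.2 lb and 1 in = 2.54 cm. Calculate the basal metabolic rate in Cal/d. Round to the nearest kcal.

Convert to metric: weight = 348 ÷ 2.2 = 158.1818 kg; height = 76 × 2.54 = 193.04 cm.
Mifflin-St Jeor (female): BMR = 10(158.1818) + 6.25(193.04) − 5(48) − 161 = 1581.8182 + 1206.5 − 240 − 161 = 2387.3182 kcal/day.

2387 Cal/d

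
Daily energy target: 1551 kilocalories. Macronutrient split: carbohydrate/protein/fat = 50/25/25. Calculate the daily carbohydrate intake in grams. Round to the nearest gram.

Carbohydrate energy = 50% × 1551 = 775.5 kcal.
At 4 kcal/g: 775.5 ÷ 4 = 193.875 g.

194 g/day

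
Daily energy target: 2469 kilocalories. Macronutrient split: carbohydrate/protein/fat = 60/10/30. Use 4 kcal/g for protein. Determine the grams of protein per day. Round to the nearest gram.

62 g/day

Protein energy = 10% × 2469 = 246.9 kcal.
At 4 kcal/g: 246.9 ÷ 4 = 61.725 g.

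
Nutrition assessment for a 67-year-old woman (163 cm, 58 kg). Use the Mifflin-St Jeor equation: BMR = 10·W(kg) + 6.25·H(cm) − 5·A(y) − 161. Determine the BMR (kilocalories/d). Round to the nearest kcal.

1103 kilocalories/d

Mifflin-St Jeor (female): BMR = 10(58) + 6.25(163) − 5(67) − 161 = 580 + 1018.75 − 335 − 161 = 1102.75 kcal/day.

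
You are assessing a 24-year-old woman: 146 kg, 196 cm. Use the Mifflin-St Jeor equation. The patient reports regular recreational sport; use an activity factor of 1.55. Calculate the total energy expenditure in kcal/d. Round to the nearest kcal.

Mifflin-St Jeor (female): BMR = 10(146) + 6.25(196) − 5(24) − 161 = 1460 + 1225 − 120 − 161 = 2404 kcal/day.
TEE = BMR × activity factor = 2404 × 1.55 = 3726.2 kcal/day.

3726 kcal/d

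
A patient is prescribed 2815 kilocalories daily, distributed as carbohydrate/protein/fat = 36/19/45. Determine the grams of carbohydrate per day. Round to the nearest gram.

253 g/day

Carbohydrate energy = 36% × 2815 = 1013.4 kcal.
At 4 kcal/g: 1013.4 ÷ 4 = 253.35 g.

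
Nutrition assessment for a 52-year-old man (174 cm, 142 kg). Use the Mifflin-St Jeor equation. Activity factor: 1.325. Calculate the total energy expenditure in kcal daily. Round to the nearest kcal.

2985 kcal daily

Mifflin-St Jeor (male): BMR = 10(142) + 6.25(174) − 5(52) + 5 = 1420 + 1087.5 − 260 + 5 = 2252.5 kcal/day.
TEE = BMR × activity factor = 2252.5 × 1.325 = 2984.5625 kcal/day.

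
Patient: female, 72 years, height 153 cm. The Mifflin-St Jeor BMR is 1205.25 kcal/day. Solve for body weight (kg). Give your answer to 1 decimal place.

77.0 kg

1205.25 = 10·W + 6.25(153) − 5(72) − 161
10·W = 1205.25 − 435.25 = 770, so W = 77 kg.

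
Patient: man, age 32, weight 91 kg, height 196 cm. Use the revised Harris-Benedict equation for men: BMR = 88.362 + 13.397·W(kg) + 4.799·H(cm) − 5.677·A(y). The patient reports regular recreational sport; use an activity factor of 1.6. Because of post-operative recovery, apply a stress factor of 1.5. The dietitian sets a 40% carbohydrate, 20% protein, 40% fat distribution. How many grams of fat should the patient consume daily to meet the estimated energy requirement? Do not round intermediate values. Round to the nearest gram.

Harris-Benedict: BMR = 88.362 + 13.397(91) + 4.799(196) − 5.677(32) = 2066.429 kcal/day.
TEE = 2066.429 × 1.6 = 3306.2864 kcal/day.
With stress factor 1.5: 3306.2864 × 1.5 = 4959.4296 kcal/day.
Fat energy = 40% × 4959.4296 = 1983.7718 kcal.
Fat = 1983.7718 ÷ 9 kcal/g = 220.4191 g.

220 g/day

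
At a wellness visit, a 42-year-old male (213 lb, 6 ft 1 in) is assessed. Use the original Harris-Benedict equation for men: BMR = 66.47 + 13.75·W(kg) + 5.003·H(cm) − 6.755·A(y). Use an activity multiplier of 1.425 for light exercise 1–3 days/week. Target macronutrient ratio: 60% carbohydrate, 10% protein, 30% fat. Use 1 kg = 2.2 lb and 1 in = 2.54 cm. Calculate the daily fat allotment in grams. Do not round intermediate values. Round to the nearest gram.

97 g/day

Convert to metric: weight = 213 ÷ 2.2 = 96.8182 kg; height = (6×12 + 1) × 2.54 = 73 × 2.54 = 185.42 cm.
Harris-Benedict: BMR = 66.47 + 13.75(96.8182) + 5.003(185.42) − 6.755(42) = 2041.6663 kcal/day.
TEE = 2041.6663 × 1.425 = 2909.3744 kcal/day.
Fat energy = 30% × 2909.3744 = 872.8123 kcal.
Fat = 872.8123 ÷ 9 kcal/g = 96.9791 g.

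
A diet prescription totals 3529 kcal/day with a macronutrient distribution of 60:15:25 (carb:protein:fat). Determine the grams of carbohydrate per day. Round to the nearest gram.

529 g/day

Carbohydrate energy = 60% × 3529 = 2117.4 kcal.
At 4 kcal/g: 2117.4 ÷ 4 = 529.35 g.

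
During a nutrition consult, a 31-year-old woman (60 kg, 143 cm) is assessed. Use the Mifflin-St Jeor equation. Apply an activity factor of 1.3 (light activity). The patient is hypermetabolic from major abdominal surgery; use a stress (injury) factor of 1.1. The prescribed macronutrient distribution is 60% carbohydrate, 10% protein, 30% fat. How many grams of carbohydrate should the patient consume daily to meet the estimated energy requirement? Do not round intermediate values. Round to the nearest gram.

253 g/day

Mifflin-St Jeor (female): BMR = 10(60) + 6.25(143) − 5(31) − 161 = 600 + 893.75 − 155 − 161 = 1177.75 kcal/day.
TEE = 1177.75 × 1.3 = 1531.075 kcal/day.
With stress factor 1.1: 1531.075 × 1.1 = 1684.1825 kcal/day.
Carbohydrate energy = 60% × 1684.1825 = 1010.5095 kcal.
Carbohydrate = 1010.5095 ÷ 4 kcal/g = 252.6274 g.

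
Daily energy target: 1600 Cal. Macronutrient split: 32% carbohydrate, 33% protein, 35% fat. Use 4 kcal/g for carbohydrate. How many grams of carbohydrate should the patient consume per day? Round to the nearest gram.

Carbohydrate energy = 32% × 1600 = 512 kcal.
At 4 kcal/g: 512 ÷ 4 = 128 g.

128 g/day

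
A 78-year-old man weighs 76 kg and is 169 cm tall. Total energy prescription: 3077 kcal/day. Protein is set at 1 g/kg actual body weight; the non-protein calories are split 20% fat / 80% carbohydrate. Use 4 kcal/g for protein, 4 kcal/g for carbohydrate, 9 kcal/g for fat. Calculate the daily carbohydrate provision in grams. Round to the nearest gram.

Protein = 1 × 76 = 76 g → 76 × 4 = 304 kcal.
Non-protein calories = 3077 − 304 = 2773 kcal.
Fat: 20% × 2773 = 554.6 kcal; carbohydrate: 2218.4 kcal.
Carbohydrate: 2218.4 kcal ÷ 4 kcal/g = 554.6 g.

555 g/day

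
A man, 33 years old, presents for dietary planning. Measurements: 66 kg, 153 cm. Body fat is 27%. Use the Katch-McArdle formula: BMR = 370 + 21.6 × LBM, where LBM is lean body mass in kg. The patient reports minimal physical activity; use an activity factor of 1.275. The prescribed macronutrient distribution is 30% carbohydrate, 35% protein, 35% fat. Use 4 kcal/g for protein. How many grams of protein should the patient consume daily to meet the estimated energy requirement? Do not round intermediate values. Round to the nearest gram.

157 g/day

LBM = 66 × (1 − 0.27) = 48.18 kg. Katch-McArdle: BMR = 370 + 21.6 × 48.18 = 1410.688 kcal/day.
TEE = 1410.688 × 1.275 = 1798.6272 kcal/day.
Protein energy = 35% × 1798.6272 = 629.5195 kcal.
Protein = 629.5195 ÷ 4 kcal/g = 157.3799 g.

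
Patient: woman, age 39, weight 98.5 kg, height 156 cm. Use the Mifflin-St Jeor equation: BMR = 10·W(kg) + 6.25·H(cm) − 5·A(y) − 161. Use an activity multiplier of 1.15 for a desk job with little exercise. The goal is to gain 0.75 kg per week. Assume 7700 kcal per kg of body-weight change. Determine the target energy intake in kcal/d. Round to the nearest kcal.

2670 kcal/d

Mifflin-St Jeor (female): BMR = 10(98.5) + 6.25(156) − 5(39) − 161 = 985 + 975 − 195 − 161 = 1604 kcal/day.
TEE = 1604 × 1.15 = 1844.6 kcal/day.
Required daily surplus = 0.75 × 7700 ÷ 7 = 825 kcal/day.
Target intake = 1844.6 + 825 = 2669.6 kcal/day.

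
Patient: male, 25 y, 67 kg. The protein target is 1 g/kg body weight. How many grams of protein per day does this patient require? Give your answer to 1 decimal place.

Protein = 1 g/kg × 67 kg = 67 g/day.

67.0 g/day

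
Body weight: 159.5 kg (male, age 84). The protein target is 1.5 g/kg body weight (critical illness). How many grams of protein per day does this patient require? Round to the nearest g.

Protein = 1.5 g/kg × 159.5 kg = 239.25 g/day.

239 g/day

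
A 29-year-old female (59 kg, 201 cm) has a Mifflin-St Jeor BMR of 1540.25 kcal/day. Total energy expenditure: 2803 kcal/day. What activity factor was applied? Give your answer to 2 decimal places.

1.82

Activity factor = TEE ÷ BMR = 2803 ÷ 1540.25 = 1.82.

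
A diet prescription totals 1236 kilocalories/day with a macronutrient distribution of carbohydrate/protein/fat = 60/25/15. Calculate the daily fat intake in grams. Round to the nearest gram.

21 g/day

Fat energy = 15% × 1236 = 185.4 kcal.
At 9 kcal/g: 185.4 ÷ 9 = 20.6 g.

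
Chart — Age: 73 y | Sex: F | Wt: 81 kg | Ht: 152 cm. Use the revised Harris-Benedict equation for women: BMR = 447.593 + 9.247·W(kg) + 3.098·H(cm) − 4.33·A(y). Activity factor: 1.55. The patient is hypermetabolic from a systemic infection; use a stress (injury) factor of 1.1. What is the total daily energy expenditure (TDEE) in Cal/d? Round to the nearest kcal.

Harris-Benedict: BMR = 447.593 + 9.247(81) + 3.098(152) − 4.33(73) = 1351.406 kcal/day.
TEE = BMR × activity factor = 1351.406 × 1.55 = 2094.6793 kcal/day.
Apply stress factor: 2094.6793 × 1.1 = 2304.1472 kcal/day.

2304 Cal/d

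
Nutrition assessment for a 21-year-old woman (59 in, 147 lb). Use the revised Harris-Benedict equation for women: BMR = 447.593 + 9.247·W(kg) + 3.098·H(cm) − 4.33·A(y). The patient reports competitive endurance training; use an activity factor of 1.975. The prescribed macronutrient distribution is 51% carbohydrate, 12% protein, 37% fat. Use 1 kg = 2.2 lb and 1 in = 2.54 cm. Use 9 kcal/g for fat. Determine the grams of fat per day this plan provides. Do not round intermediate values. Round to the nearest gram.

117 g/day

Convert to metric: weight = 147 ÷ 2.2 = 66.8182 kg; height = 59 × 2.54 = 149.86 cm.
Harris-Benedict: BMR = 447.593 + 9.247(66.8182) + 3.098(149.86) − 4.33(21) = 1438.797 kcal/day.
TEE = 1438.797 × 1.975 = 2841.6241 kcal/day.
Fat energy = 37% × 2841.6241 = 1051.4009 kcal.
Fat = 1051.4009 ÷ 9 kcal/g = 116.8223 g.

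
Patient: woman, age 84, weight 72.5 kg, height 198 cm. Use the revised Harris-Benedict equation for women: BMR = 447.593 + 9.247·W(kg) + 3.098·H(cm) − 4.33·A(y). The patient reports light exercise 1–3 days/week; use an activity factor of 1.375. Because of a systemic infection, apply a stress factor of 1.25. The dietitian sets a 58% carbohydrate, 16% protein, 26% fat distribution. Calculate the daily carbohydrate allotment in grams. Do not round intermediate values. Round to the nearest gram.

341 g/day

Harris-Benedict: BMR = 447.593 + 9.247(72.5) + 3.098(198) − 4.33(84) = 1367.6845 kcal/day.
TEE = 1367.6845 × 1.375 = 1880.5662 kcal/day.
With stress factor 1.25: 1880.5662 × 1.25 = 2350.7077 kcal/day.
Carbohydrate energy = 58% × 2350.7077 = 1363.4105 kcal.
Carbohydrate = 1363.4105 ÷ 4 kcal/g = 340.8526 g.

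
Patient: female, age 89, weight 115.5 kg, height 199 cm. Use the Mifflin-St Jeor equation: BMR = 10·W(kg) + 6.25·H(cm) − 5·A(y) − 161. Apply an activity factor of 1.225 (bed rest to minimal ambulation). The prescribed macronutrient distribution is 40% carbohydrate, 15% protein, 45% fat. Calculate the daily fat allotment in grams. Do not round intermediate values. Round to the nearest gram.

Mifflin-St Jeor (female): BMR = 10(115.5) + 6.25(199) − 5(89) − 161 = 1155 + 1243.75 − 445 − 161 = 1792.75 kcal/day.
TEE = 1792.75 × 1.225 = 2196.1188 kcal/day.
Fat energy = 45% × 2196.1188 = 988.2534 kcal.
Fat = 988.2534 ÷ 9 kcal/g = 109.8059 g.

110 g/day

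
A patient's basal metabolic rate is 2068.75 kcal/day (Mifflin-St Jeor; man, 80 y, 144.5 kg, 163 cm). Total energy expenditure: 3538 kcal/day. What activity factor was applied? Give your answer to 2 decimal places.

Activity factor = TEE ÷ BMR = 3538 ÷ 2068.75 = 1.71.

1.71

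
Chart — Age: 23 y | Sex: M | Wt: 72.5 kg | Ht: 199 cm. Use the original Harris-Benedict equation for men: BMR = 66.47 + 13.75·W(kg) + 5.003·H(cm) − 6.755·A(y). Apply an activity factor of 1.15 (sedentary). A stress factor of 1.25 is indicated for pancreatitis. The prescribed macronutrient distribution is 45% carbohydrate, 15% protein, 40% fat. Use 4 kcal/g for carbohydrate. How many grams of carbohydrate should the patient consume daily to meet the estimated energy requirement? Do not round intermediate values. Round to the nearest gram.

Harris-Benedict: BMR = 66.47 + 13.75(72.5) + 5.003(199) − 6.755(23) = 1903.577 kcal/day.
TEE = 1903.577 × 1.15 = 2189.1136 kcal/day.
With stress factor 1.25: 2189.1136 × 1.25 = 2736.3919 kcal/day.
Carbohydrate energy = 45% × 2736.3919 = 1231.3764 kcal.
Carbohydrate = 1231.3764 ÷ 4 kcal/g = 307.8441 g.

308 g/day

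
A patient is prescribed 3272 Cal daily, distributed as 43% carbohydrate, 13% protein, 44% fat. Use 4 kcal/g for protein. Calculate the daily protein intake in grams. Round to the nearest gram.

106 g/day

Protein energy = 13% × 3272 = 425.36 kcal.
At 4 kcal/g: 425.36 ÷ 4 = 106.34 g.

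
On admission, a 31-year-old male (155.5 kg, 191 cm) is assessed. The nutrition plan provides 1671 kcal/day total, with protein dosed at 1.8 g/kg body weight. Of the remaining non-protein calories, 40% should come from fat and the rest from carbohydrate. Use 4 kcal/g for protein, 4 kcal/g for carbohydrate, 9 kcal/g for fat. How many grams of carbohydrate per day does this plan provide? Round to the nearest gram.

Protein = 1.8 × 155.5 = 279.9 g → 279.9 × 4 = 1119.6 kcal.
Non-protein calories = 1671 − 1119.6 = 551.4 kcal.
Fat: 40% × 551.4 = 220.56 kcal; carbohydrate: 330.84 kcal.
Carbohydrate: 330.84 kcal ÷ 4 kcal/g = 82.71 g.

83 g/day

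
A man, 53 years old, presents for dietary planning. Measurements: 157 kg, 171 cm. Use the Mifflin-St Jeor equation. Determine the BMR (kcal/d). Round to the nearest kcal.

2379 kcal/d

Mifflin-St Jeor (male): BMR = 10(157) + 6.25(171) − 5(53) + 5 = 1570 + 1068.75 − 265 + 5 = 2378.75 kcal/day.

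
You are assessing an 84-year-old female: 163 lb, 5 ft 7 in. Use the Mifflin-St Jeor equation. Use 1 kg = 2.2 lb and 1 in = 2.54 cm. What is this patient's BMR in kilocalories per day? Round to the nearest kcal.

1224 kilocalories per day

Convert to metric: weight = 163 ÷ 2.2 = 74.0909 kg; height = (5×12 + 7) × 2.54 = 67 × 2.54 = 170.18 cm.
Mifflin-St Jeor (female): BMR = 10(74.0909) + 6.25(170.18) − 5(84) − 161 = 740.9091 + 1063.625 − 420 − 161 = 1223.5341 kcal/day.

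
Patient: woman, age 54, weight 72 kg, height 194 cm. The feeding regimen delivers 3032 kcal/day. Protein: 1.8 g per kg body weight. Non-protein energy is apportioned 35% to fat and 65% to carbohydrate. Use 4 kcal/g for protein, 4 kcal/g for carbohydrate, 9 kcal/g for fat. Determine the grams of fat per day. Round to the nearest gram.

98 g/day

Protein = 1.8 × 72 = 129.6 g → 129.6 × 4 = 518.4 kcal.
Non-protein calories = 3032 − 518.4 = 2513.6 kcal.
Fat: 35% × 2513.6 = 879.76 kcal; carbohydrate: 1633.84 kcal.
Fat: 879.76 kcal ÷ 9 kcal/g = 97.7511 g.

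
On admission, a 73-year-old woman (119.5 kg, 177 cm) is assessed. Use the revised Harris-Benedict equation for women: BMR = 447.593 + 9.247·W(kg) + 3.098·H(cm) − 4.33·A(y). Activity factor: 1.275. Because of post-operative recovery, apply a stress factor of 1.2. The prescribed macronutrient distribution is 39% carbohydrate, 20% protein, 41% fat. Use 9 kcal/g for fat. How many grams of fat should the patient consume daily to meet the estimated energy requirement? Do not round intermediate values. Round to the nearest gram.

124 g/day

Harris-Benedict: BMR = 447.593 + 9.247(119.5) + 3.098(177) − 4.33(73) = 1784.8655 kcal/day.
TEE = 1784.8655 × 1.275 = 2275.7035 kcal/day.
With stress factor 1.2: 2275.7035 × 1.2 = 2730.8442 kcal/day.
Fat energy = 41% × 2730.8442 = 1119.6461 kcal.
Fat = 1119.6461 ÷ 9 kcal/g = 124.4051 g.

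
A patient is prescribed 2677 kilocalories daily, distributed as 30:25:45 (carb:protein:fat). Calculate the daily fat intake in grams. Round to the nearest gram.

134 g/day

Fat energy = 45% × 2677 = 1204.65 kcal.
At 9 kcal/g: 1204.65 ÷ 9 = 133.85 g.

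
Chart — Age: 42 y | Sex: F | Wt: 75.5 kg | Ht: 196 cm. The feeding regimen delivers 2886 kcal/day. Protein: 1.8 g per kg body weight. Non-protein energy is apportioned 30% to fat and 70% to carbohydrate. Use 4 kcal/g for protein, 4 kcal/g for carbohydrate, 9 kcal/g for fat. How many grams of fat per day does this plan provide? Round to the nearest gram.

Protein = 1.8 × 75.5 = 135.9 g → 135.9 × 4 = 543.6 kcal.
Non-protein calories = 2886 − 543.6 = 2342.4 kcal.
Fat: 30% × 2342.4 = 702.72 kcal; carbohydrate: 1639.68 kcal.
Fat: 702.72 kcal ÷ 9 kcal/g = 78.08 g.

78 g/day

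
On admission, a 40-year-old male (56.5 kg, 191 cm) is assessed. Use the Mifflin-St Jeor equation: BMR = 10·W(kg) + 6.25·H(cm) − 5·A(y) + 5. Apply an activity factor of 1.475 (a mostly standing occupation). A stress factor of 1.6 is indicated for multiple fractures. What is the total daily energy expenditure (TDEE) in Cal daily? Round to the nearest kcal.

3690 Cal daily

Mifflin-St Jeor (male): BMR = 10(56.5) + 6.25(191) − 5(40) + 5 = 565 + 1193.75 − 200 + 5 = 1563.75 kcal/day.
TEE = BMR × activity factor = 1563.75 × 1.475 = 2306.5313 kcal/day.
Apply stress factor: 2306.5313 × 1.6 = 3690.45 kcal/day.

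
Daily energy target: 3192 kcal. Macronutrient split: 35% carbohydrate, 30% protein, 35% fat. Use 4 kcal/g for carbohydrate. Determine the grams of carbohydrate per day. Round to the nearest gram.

279 g/day

Carbohydrate energy = 35% × 3192 = 1117.2 kcal.
At 4 kcal/g: 1117.2 ÷ 4 = 279.3 g.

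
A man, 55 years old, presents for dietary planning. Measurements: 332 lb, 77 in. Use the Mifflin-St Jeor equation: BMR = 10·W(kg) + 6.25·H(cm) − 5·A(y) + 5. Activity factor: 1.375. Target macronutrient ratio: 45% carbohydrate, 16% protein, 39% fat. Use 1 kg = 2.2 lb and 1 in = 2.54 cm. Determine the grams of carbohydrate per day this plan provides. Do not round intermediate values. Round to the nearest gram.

Convert to metric: weight = 332 ÷ 2.2 = 150.9091 kg; height = 77 × 2.54 = 195.58 cm.
Mifflin-St Jeor (male): BMR = 10(150.9091) + 6.25(195.58) − 5(55) + 5 = 1509.0909 + 1222.375 − 275 + 5 = 2461.4659 kcal/day.
TEE = 2461.4659 × 1.375 = 3384.5156 kcal/day.
Carbohydrate energy = 45% × 3384.5156 = 1523.032 kcal.
Carbohydrate = 1523.032 ÷ 4 kcal/g = 380.758 g.

381 g/day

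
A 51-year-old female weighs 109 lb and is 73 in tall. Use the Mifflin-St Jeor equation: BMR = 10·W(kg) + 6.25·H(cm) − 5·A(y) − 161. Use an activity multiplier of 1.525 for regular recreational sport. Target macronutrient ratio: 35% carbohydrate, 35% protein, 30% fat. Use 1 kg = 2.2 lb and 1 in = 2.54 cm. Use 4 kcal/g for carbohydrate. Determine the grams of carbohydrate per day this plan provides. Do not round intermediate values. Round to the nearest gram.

165 g/day

Convert to metric: weight = 109 ÷ 2.2 = 49.5455 kg; height = 73 × 2.54 = 185.42 cm.
Mifflin-St Jeor (female): BMR = 10(49.5455) + 6.25(185.42) − 5(51) − 161 = 495.4545 + 1158.875 − 255 − 161 = 1238.3295 kcal/day.
TEE = 1238.3295 × 1.525 = 1888.4526 kcal/day.
Carbohydrate energy = 35% × 1888.4526 = 660.9584 kcal.
Carbohydrate = 660.9584 ÷ 4 kcal/g = 165.2396 g.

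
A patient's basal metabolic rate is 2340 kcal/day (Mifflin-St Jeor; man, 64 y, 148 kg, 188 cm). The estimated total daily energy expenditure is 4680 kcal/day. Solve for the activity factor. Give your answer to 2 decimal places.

Activity factor = TEE ÷ BMR = 4680 ÷ 2340 = 2.

2.00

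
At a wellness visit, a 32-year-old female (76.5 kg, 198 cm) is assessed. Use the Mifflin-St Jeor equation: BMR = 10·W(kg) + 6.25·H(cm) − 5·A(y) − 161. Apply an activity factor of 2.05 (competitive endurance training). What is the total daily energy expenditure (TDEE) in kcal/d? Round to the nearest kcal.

Mifflin-St Jeor (female): BMR = 10(76.5) + 6.25(198) − 5(32) − 161 = 765 + 1237.5 − 160 − 161 = 1681.5 kcal/day.
TEE = BMR × activity factor = 1681.5 × 2.05 = 3447.075 kcal/day.

3447 kcal/d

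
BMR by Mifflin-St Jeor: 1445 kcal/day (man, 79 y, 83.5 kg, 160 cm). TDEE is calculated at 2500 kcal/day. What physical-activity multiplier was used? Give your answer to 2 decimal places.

Activity factor = TEE ÷ BMR = 2500 ÷ 1445 = 1.73.

1.73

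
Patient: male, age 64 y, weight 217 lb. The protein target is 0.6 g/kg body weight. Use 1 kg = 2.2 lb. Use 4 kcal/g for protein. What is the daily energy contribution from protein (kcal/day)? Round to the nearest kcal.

Weight in kg = 217 ÷ 2.2 = 98.6364 kg.
Protein = 0.6 g/kg × 98.6364 kg = 59.1818 g/day.
Protein energy = 59.1818 g × 4 kcal/g = 236.7273 kcal/day.

237 kcal/day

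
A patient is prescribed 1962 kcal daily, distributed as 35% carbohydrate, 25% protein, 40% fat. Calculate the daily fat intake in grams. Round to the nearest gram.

87 g/day

Fat energy = 40% × 1962 = 784.8 kcal.
At 9 kcal/g: 784.8 ÷ 9 = 87.2 g.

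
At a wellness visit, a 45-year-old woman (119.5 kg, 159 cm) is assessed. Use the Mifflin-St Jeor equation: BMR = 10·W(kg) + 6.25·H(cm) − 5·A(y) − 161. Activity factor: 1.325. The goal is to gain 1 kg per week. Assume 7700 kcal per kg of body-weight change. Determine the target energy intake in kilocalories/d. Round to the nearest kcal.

3489 kilocalories/d

Mifflin-St Jeor (female): BMR = 10(119.5) + 6.25(159) − 5(45) − 161 = 1195 + 993.75 − 225 − 161 = 1802.75 kcal/day.
TEE = 1802.75 × 1.325 = 2388.6438 kcal/day.
Required daily surplus = 1 × 7700 ÷ 7 = 1100 kcal/day.
Target intake = 2388.6438 + 1100 = 3488.6438 kcal/day.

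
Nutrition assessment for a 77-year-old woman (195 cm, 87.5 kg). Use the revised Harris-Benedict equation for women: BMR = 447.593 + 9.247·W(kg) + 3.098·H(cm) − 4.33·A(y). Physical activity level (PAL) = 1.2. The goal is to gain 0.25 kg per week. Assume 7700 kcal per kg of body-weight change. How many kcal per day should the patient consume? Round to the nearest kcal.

Harris-Benedict: BMR = 447.593 + 9.247(87.5) + 3.098(195) − 4.33(77) = 1527.4055 kcal/day.
TEE = 1527.4055 × 1.2 = 1832.8866 kcal/day.
Required daily surplus = 0.25 × 7700 ÷ 7 = 275 kcal/day.
Target intake = 1832.8866 + 275 = 2107.8866 kcal/day.

2108 kcal per day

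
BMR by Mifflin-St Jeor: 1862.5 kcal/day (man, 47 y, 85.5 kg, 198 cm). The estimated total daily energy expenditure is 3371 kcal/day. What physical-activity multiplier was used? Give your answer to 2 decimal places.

1.81

Activity factor = TEE ÷ BMR = 3371 ÷ 1862.5 = 1.81.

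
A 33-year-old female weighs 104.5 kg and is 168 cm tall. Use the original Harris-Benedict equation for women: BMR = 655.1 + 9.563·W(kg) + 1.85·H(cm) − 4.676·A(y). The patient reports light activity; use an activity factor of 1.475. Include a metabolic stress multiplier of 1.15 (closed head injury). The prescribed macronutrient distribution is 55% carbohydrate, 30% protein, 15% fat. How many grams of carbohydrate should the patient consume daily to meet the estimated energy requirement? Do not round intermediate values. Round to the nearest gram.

422 g/day

Harris-Benedict: BMR = 655.1 + 9.563(104.5) + 1.85(168) − 4.676(33) = 1810.9255 kcal/day.
TEE = 1810.9255 × 1.475 = 2671.1151 kcal/day.
With stress factor 1.15: 2671.1151 × 1.15 = 3071.7824 kcal/day.
Carbohydrate energy = 55% × 3071.7824 = 1689.4803 kcal.
Carbohydrate = 1689.4803 ÷ 4 kcal/g = 422.3701 g.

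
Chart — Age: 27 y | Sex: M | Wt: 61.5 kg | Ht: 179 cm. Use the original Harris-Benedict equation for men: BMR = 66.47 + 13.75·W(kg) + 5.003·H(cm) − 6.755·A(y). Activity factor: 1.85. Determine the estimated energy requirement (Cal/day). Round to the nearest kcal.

3007 Cal/day

Harris-Benedict: BMR = 66.47 + 13.75(61.5) + 5.003(179) − 6.755(27) = 1625.247 kcal/day.
TEE = BMR × activity factor = 1625.247 × 1.85 = 3006.707 kcal/day.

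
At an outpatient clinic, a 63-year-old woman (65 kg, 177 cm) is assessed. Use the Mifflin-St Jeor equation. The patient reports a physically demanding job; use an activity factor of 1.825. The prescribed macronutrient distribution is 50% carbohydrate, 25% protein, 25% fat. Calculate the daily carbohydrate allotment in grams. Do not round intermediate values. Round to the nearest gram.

Mifflin-St Jeor (female): BMR = 10(65) + 6.25(177) − 5(63) − 161 = 650 + 1106.25 − 315 − 161 = 1280.25 kcal/day.
TEE = 1280.25 × 1.825 = 2336.4563 kcal/day.
Carbohydrate energy = 50% × 2336.4563 = 1168.2281 kcal.
Carbohydrate = 1168.2281 ÷ 4 kcal/g = 292.057 g.

292 g/day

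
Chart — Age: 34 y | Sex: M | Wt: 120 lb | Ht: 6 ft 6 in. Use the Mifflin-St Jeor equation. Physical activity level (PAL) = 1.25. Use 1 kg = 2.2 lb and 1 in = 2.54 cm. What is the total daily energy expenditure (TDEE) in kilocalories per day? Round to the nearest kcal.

2023 kilocalories per day

Convert to metric: weight = 120 ÷ 2.2 = 54.5455 kg; height = (6×12 + 6) × 2.54 = 78 × 2.54 = 198.12 cm.
Mifflin-St Jeor (male): BMR = 10(54.5455) + 6.25(198.12) − 5(34) + 5 = 545.4545 + 1238.25 − 170 + 5 = 1618.7045 kcal/day.
TEE = BMR × activity factor = 1618.7045 × 1.25 = 2023.3807 kcal/day.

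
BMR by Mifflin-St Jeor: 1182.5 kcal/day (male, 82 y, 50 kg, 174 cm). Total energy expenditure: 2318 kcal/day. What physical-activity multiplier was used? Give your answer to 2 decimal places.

Activity factor = TEE ÷ BMR = 2318 ÷ 1182.5 = 1.96.

1.96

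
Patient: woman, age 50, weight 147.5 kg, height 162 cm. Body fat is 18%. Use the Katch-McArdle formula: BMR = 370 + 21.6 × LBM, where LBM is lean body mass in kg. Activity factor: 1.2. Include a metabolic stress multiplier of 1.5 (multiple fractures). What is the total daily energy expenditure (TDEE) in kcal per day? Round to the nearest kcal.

5369 kcal per day

LBM = 147.5 × (1 − 0.18) = 120.95 kg. Katch-McArdle: BMR = 370 + 21.6 × 120.95 = 2982.52 kcal/day.
TEE = BMR × activity factor = 2982.52 × 1.2 = 3579.024 kcal/day.
Apply stress factor: 3579.024 × 1.5 = 5368.536 kcal/day.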